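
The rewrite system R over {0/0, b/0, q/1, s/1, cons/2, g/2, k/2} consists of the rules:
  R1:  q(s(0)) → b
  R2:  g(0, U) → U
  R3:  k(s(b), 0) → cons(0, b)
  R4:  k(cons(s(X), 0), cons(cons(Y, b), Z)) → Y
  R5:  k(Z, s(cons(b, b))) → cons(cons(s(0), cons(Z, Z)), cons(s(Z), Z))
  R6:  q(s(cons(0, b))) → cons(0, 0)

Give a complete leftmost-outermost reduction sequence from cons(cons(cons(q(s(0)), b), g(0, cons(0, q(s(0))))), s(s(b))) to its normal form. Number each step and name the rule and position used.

cons(cons(cons(b, b), cons(0, b)), s(s(b)))

1. cons(cons(cons(q(s(0)), b), g(0, cons(0, q(s(0))))), s(s(b)))  →  cons(cons(cons(b, b), g(0, cons(0, q(s(0))))), s(s(b)))   [R1 at 1.1.1]
2. cons(cons(cons(b, b), g(0, cons(0, q(s(0))))), s(s(b)))  →  cons(cons(cons(b, b), cons(0, q(s(0)))), s(s(b)))   [R2 at 1.2]
3. cons(cons(cons(b, b), cons(0, q(s(0)))), s(s(b)))  →  cons(cons(cons(b, b), cons(0, b)), s(s(b)))   [R1 at 1.2.2]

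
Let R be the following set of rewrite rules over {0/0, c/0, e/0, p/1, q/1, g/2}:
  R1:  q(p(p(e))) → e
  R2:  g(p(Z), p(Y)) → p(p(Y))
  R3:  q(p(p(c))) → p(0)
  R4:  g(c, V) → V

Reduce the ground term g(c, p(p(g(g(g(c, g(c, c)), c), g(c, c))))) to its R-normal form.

p(p(c))

1. g(c, p(p(g(g(g(c, g(c, c)), c), g(c, c)))))  →  p(p(g(g(g(c, g(c, c)), c), g(c, c))))   [R4 at ε]
2. p(p(g(g(g(c, g(c, c)), c), g(c, c))))  →  p(p(g(g(g(c, c), c), g(c, c))))   [R4 at 1.1.1.1]
3. p(p(g(g(g(c, c), c), g(c, c))))  →  p(p(g(g(c, c), g(c, c))))   [R4 at 1.1.1.1]
4. p(p(g(g(c, c), g(c, c))))  →  p(p(g(c, g(c, c))))   [R4 at 1.1.1]
5. p(p(g(c, g(c, c))))  →  p(p(g(c, c)))   [R4 at 1.1]
6. p(p(g(c, c)))  →  p(p(c))   [R4 at 1.1]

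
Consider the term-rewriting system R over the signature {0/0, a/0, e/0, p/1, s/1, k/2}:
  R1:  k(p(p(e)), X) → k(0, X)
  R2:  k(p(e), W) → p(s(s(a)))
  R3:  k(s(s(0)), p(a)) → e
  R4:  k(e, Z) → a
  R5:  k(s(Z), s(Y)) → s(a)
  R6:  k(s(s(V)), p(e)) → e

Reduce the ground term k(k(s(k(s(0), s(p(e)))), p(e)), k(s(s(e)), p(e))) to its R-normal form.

a

1. k(k(s(k(s(0), s(p(e)))), p(e)), k(s(s(e)), p(e)))  →  k(k(s(s(a)), p(e)), k(s(s(e)), p(e)))   [R5 at 1.1.1]
2. k(k(s(s(a)), p(e)), k(s(s(e)), p(e)))  →  k(e, k(s(s(e)), p(e)))   [R6 at 1]
3. k(e, k(s(s(e)), p(e)))  →  a   [R4 at ε]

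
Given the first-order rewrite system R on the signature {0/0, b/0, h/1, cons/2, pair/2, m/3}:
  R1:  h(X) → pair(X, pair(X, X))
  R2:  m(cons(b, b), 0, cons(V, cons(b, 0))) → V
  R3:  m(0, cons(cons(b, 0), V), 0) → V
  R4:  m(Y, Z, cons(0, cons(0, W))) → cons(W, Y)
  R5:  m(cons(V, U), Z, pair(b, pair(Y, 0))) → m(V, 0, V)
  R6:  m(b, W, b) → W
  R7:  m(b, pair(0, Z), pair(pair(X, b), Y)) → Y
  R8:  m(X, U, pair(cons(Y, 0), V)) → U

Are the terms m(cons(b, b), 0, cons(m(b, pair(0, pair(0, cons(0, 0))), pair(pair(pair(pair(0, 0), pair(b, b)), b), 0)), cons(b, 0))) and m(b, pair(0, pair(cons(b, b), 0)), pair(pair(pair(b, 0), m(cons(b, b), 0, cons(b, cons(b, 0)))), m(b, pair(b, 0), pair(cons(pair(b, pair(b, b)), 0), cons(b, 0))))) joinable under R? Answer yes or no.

no — NF(t₁) = 0, NF(t₂) = pair(b, 0)

Reduce t₁ = m(cons(b, b), 0, cons(m(b, pair(0, pair(0, cons(0, 0))), pair(pair(pair(pair(0, 0), pair(b, b)), b), 0)), cons(b, 0))):
1. m(cons(b, b), 0, cons(m(b, pair(0, pair(0, cons(0, 0))), pair(pair(pair(pair(0, 0), pair(b, b)), b), 0)), cons(b, 0)))  →  m(b, pair(0, pair(0, cons(0, 0))), pair(pair(pair(pair(0, 0), pair(b, b)), b), 0))   [R2 at ε]
2. m(b, pair(0, pair(0, cons(0, 0))), pair(pair(pair(pair(0, 0), pair(b, b)), b), 0))  →  0   [R7 at ε]

Reduce t₂ = m(b, pair(0, pair(cons(b, b), 0)), pair(pair(pair(b, 0), m(cons(b, b), 0, cons(b, cons(b, 0)))), m(b, pair(b, 0), pair(cons(pair(b, pair(b, b)), 0), cons(b, 0))))):
1. m(b, pair(0, pair(cons(b, b), 0)), pair(pair(pair(b, 0), m(cons(b, b), 0, cons(b, cons(b, 0)))), m(b, pair(b, 0), pair(cons(pair(b, pair(b, b)), 0), cons(b, 0)))))  →  m(b, pair(0, pair(cons(b, b), 0)), pair(pair(pair(b, 0), b), m(b, pair(b, 0), pair(cons(pair(b, pair(b, b)), 0), cons(b, 0)))))   [R2 at 3.1.2]
2. m(b, pair(0, pair(cons(b, b), 0)), pair(pair(pair(b, 0), b), m(b, pair(b, 0), pair(cons(pair(b, pair(b, b)), 0), cons(b, 0)))))  →  m(b, pair(b, 0), pair(cons(pair(b, pair(b, b)), 0), cons(b, 0)))   [R7 at ε]
3. m(b, pair(b, 0), pair(cons(pair(b, pair(b, b)), 0), cons(b, 0)))  →  pair(b, 0)   [R8 at ε]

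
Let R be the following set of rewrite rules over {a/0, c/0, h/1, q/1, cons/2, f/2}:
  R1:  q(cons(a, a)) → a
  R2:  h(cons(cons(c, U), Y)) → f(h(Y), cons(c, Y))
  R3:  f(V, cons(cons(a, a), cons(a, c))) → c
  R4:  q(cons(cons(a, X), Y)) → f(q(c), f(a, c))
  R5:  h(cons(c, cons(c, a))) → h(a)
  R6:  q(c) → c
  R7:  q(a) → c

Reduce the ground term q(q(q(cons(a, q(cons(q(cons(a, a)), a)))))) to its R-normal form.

1. q(q(q(cons(a, q(cons(q(cons(a, a)), a))))))  →  q(q(q(cons(a, q(cons(a, a))))))   [R1 at 1.1.1.2.1.1]
2. q(q(q(cons(a, q(cons(a, a))))))  →  q(q(q(cons(a, a))))   [R1 at 1.1.1.2]
3. q(q(q(cons(a, a))))  →  q(q(a))   [R1 at 1.1]
4. q(q(a))  →  q(c)   [R7 at 1]
5. q(c)  →  c   [R6 at ε]

c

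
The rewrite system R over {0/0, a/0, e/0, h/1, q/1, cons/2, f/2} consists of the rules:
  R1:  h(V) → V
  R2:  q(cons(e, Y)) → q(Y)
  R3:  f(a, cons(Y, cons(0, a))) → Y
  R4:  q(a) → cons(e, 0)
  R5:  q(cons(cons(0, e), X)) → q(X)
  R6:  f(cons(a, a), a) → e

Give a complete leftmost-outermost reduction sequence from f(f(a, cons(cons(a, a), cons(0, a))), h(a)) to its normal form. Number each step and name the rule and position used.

1. f(f(a, cons(cons(a, a), cons(0, a))), h(a))  →  f(cons(a, a), h(a))   [R3 at 1]
2. f(cons(a, a), h(a))  →  f(cons(a, a), a)   [R1 at 2]
3. f(cons(a, a), a)  →  e   [R6 at ε]

e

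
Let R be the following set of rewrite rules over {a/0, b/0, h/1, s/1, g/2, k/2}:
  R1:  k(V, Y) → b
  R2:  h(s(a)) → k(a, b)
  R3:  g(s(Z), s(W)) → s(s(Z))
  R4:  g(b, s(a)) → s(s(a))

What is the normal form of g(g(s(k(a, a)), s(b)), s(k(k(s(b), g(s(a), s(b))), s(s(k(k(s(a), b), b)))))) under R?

s(s(s(b)))

1. g(g(s(k(a, a)), s(b)), s(k(k(s(b), g(s(a), s(b))), s(s(k(k(s(a), b), b))))))  →  g(s(s(k(a, a))), s(k(k(s(b), g(s(a), s(b))), s(s(k(k(s(a), b), b))))))   [R3 at 1]
2. g(s(s(k(a, a))), s(k(k(s(b), g(s(a), s(b))), s(s(k(k(s(a), b), b))))))  →  s(s(s(k(a, a))))   [R3 at ε]
3. s(s(s(k(a, a))))  →  s(s(s(b)))   [R1 at 1.1.1]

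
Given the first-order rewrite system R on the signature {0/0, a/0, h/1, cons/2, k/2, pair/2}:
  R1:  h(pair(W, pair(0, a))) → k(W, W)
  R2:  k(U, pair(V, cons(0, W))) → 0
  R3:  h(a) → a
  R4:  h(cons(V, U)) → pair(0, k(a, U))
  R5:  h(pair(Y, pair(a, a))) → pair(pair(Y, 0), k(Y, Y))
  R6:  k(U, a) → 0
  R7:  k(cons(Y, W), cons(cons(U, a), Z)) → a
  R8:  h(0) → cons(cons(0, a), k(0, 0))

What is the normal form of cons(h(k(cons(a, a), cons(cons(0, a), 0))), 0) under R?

1. cons(h(k(cons(a, a), cons(cons(0, a), 0))), 0)  →  cons(h(a), 0)   [R7 at 1.1]
2. cons(h(a), 0)  →  cons(a, 0)   [R3 at 1]

cons(a, 0)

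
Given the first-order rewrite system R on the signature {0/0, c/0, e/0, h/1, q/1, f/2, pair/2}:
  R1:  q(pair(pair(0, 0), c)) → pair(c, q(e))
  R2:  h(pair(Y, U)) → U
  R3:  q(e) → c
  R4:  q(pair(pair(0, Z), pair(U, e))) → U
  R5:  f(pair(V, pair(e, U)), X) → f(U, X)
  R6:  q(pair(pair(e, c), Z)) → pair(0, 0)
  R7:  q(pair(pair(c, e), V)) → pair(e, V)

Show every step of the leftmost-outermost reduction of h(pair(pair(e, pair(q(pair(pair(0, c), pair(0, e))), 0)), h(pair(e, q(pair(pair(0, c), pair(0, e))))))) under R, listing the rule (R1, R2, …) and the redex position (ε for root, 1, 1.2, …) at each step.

1. h(pair(pair(e, pair(q(pair(pair(0, c), pair(0, e))), 0)), h(pair(e, q(pair(pair(0, c), pair(0, e)))))))  →  h(pair(e, q(pair(pair(0, c), pair(0, e)))))   [R2 at ε]
2. h(pair(e, q(pair(pair(0, c), pair(0, e)))))  →  q(pair(pair(0, c), pair(0, e)))   [R2 at ε]
3. q(pair(pair(0, c), pair(0, e)))  →  0   [R4 at ε]

0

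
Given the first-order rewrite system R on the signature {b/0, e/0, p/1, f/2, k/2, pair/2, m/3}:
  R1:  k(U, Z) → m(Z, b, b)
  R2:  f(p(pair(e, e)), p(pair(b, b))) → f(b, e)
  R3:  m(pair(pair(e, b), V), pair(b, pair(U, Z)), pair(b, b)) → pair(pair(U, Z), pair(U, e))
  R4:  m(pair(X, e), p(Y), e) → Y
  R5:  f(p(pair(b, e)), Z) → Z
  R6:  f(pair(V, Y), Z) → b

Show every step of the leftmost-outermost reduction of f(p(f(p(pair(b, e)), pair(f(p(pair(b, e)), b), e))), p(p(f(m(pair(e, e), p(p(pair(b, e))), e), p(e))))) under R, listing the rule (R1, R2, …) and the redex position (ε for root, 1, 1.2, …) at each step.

1. f(p(f(p(pair(b, e)), pair(f(p(pair(b, e)), b), e))), p(p(f(m(pair(e, e), p(p(pair(b, e))), e), p(e)))))  →  f(p(pair(f(p(pair(b, e)), b), e)), p(p(f(m(pair(e, e), p(p(pair(b, e))), e), p(e)))))   [R5 at 1.1]
2. f(p(pair(f(p(pair(b, e)), b), e)), p(p(f(m(pair(e, e), p(p(pair(b, e))), e), p(e)))))  →  f(p(pair(b, e)), p(p(f(m(pair(e, e), p(p(pair(b, e))), e), p(e)))))   [R5 at 1.1.1]
3. f(p(pair(b, e)), p(p(f(m(pair(e, e), p(p(pair(b, e))), e), p(e)))))  →  p(p(f(m(pair(e, e), p(p(pair(b, e))), e), p(e))))   [R5 at ε]
4. p(p(f(m(pair(e, e), p(p(pair(b, e))), e), p(e))))  →  p(p(f(p(pair(b, e)), p(e))))   [R4 at 1.1.1]
5. p(p(f(p(pair(b, e)), p(e))))  →  p(p(p(e)))   [R5 at 1.1]

p(p(p(e)))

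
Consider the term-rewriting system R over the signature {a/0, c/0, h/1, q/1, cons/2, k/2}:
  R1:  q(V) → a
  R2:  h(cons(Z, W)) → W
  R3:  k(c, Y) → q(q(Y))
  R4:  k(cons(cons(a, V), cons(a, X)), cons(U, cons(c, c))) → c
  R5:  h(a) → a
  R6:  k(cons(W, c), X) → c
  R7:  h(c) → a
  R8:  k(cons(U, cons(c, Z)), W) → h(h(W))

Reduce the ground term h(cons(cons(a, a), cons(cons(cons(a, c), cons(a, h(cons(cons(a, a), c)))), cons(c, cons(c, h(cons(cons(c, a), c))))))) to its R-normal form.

cons(cons(cons(a, c), cons(a, c)), cons(c, cons(c, c)))

1. h(cons(cons(a, a), cons(cons(cons(a, c), cons(a, h(cons(cons(a, a), c)))), cons(c, cons(c, h(cons(cons(c, a), c)))))))  →  cons(cons(cons(a, c), cons(a, h(cons(cons(a, a), c)))), cons(c, cons(c, h(cons(cons(c, a), c)))))   [R2 at ε]
2. cons(cons(cons(a, c), cons(a, h(cons(cons(a, a), c)))), cons(c, cons(c, h(cons(cons(c, a), c)))))  →  cons(cons(cons(a, c), cons(a, c)), cons(c, cons(c, h(cons(cons(c, a), c)))))   [R2 at 1.2.2]
3. cons(cons(cons(a, c), cons(a, c)), cons(c, cons(c, h(cons(cons(c, a), c)))))  →  cons(cons(cons(a, c), cons(a, c)), cons(c, cons(c, c)))   [R2 at 2.2.2]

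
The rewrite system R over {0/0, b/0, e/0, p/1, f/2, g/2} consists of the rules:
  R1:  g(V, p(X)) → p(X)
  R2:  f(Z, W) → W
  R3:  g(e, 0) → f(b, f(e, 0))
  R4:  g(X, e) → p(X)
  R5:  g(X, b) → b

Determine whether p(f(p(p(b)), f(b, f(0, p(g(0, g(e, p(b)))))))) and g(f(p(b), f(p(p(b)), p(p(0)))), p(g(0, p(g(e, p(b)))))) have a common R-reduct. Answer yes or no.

yes — NF(t₁) = p(p(p(b))), NF(t₂) = p(p(p(b)))

Reduce t₁ = p(f(p(p(b)), f(b, f(0, p(g(0, g(e, p(b)))))))):
1. p(f(p(p(b)), f(b, f(0, p(g(0, g(e, p(b))))))))  →  p(f(b, f(0, p(g(0, g(e, p(b)))))))   [R2 at 1]
2. p(f(b, f(0, p(g(0, g(e, p(b)))))))  →  p(f(0, p(g(0, g(e, p(b))))))   [R2 at 1]
3. p(f(0, p(g(0, g(e, p(b))))))  →  p(p(g(0, g(e, p(b)))))   [R2 at 1]
4. p(p(g(0, g(e, p(b)))))  →  p(p(g(0, p(b))))   [R1 at 1.1.2]
5. p(p(g(0, p(b))))  →  p(p(p(b)))   [R1 at 1.1]

Reduce t₂ = g(f(p(b), f(p(p(b)), p(p(0)))), p(g(0, p(g(e, p(b)))))):
1. g(f(p(b), f(p(p(b)), p(p(0)))), p(g(0, p(g(e, p(b))))))  →  p(g(0, p(g(e, p(b)))))   [R1 at ε]
2. p(g(0, p(g(e, p(b)))))  →  p(p(g(e, p(b))))   [R1 at 1]
3. p(p(g(e, p(b))))  →  p(p(p(b)))   [R1 at 1.1]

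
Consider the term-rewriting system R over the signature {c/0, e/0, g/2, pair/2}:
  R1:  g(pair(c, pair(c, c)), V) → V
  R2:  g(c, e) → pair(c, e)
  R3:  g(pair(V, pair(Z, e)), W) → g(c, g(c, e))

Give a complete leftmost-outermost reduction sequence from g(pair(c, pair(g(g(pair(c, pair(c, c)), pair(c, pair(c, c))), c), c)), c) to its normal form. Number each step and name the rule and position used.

c

1. g(pair(c, pair(g(g(pair(c, pair(c, c)), pair(c, pair(c, c))), c), c)), c)  →  g(pair(c, pair(g(pair(c, pair(c, c)), c), c)), c)   [R1 at 1.2.1.1]
2. g(pair(c, pair(g(pair(c, pair(c, c)), c), c)), c)  →  g(pair(c, pair(c, c)), c)   [R1 at 1.2.1]
3. g(pair(c, pair(c, c)), c)  →  c   [R1 at ε]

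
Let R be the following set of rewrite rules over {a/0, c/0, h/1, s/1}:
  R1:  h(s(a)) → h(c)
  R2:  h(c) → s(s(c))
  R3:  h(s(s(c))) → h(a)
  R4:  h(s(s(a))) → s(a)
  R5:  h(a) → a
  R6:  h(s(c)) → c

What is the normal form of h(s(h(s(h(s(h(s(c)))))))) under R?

c

1. h(s(h(s(h(s(h(s(c))))))))  →  h(s(h(s(h(s(c))))))   [R6 at 1.1.1.1.1.1]
2. h(s(h(s(h(s(c))))))  →  h(s(h(s(c))))   [R6 at 1.1.1.1]
3. h(s(h(s(c))))  →  h(s(c))   [R6 at 1.1]
4. h(s(c))  →  c   [R6 at ε]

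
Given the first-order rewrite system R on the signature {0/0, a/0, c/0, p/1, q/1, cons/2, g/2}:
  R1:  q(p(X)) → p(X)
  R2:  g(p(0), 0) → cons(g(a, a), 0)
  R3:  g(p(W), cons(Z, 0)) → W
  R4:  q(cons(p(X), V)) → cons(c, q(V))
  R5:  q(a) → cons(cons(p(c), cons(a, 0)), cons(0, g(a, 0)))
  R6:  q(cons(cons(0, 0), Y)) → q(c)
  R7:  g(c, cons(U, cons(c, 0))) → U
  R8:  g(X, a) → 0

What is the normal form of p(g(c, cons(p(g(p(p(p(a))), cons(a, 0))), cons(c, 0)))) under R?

1. p(g(c, cons(p(g(p(p(p(a))), cons(a, 0))), cons(c, 0))))  →  p(p(g(p(p(p(a))), cons(a, 0))))   [R7 at 1]
2. p(p(g(p(p(p(a))), cons(a, 0))))  →  p(p(p(p(a))))   [R3 at 1.1]

p(p(p(p(a))))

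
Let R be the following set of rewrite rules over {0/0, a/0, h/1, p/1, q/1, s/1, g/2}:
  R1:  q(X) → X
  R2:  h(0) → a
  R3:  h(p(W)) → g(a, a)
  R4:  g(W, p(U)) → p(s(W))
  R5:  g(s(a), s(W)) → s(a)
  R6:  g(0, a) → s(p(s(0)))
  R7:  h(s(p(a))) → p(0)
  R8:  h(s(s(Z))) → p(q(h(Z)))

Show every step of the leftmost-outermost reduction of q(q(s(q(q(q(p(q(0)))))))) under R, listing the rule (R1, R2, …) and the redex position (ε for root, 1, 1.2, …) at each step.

s(p(0))

1. q(q(s(q(q(q(p(q(0))))))))  →  q(s(q(q(q(p(q(0)))))))   [R1 at ε]
2. q(s(q(q(q(p(q(0)))))))  →  s(q(q(q(p(q(0))))))   [R1 at ε]
3. s(q(q(q(p(q(0))))))  →  s(q(q(p(q(0)))))   [R1 at 1]
4. s(q(q(p(q(0)))))  →  s(q(p(q(0))))   [R1 at 1]
5. s(q(p(q(0))))  →  s(p(q(0)))   [R1 at 1]
6. s(p(q(0)))  →  s(p(0))   [R1 at 1.1]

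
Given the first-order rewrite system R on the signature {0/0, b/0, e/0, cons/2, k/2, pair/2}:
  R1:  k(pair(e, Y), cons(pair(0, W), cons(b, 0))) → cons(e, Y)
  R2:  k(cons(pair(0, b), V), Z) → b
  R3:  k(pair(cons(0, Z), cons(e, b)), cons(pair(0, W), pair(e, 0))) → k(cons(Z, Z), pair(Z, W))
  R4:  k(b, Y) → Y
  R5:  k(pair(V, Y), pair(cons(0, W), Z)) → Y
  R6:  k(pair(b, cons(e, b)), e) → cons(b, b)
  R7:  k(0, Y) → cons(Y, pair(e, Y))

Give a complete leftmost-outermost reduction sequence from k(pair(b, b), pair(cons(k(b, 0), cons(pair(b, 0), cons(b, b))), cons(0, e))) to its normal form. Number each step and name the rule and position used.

b

1. k(pair(b, b), pair(cons(k(b, 0), cons(pair(b, 0), cons(b, b))), cons(0, e)))  →  k(pair(b, b), pair(cons(0, cons(pair(b, 0), cons(b, b))), cons(0, e)))   [R4 at 2.1.1]
2. k(pair(b, b), pair(cons(0, cons(pair(b, 0), cons(b, b))), cons(0, e)))  →  b   [R5 at ε]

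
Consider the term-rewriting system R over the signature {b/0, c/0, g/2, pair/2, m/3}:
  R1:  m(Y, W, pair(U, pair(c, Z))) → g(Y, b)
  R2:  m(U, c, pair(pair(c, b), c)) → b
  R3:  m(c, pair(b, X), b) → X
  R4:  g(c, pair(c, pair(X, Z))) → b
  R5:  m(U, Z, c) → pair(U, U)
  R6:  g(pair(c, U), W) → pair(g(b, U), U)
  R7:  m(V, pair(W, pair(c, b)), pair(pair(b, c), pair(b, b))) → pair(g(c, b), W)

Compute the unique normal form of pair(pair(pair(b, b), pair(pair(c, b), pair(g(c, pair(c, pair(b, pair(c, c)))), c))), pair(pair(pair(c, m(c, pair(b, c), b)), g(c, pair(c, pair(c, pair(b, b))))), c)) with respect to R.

pair(pair(pair(b, b), pair(pair(c, b), pair(b, c))), pair(pair(pair(c, c), b), c))

1. pair(pair(pair(b, b), pair(pair(c, b), pair(g(c, pair(c, pair(b, pair(c, c)))), c))), pair(pair(pair(c, m(c, pair(b, c), b)), g(c, pair(c, pair(c, pair(b, b))))), c))  →  pair(pair(pair(b, b), pair(pair(c, b), pair(b, c))), pair(pair(pair(c, m(c, pair(b, c), b)), g(c, pair(c, pair(c, pair(b, b))))), c))   [R4 at 1.2.2.1]
2. pair(pair(pair(b, b), pair(pair(c, b), pair(b, c))), pair(pair(pair(c, m(c, pair(b, c), b)), g(c, pair(c, pair(c, pair(b, b))))), c))  →  pair(pair(pair(b, b), pair(pair(c, b), pair(b, c))), pair(pair(pair(c, c), g(c, pair(c, pair(c, pair(b, b))))), c))   [R3 at 2.1.1.2]
3. pair(pair(pair(b, b), pair(pair(c, b), pair(b, c))), pair(pair(pair(c, c), g(c, pair(c, pair(c, pair(b, b))))), c))  →  pair(pair(pair(b, b), pair(pair(c, b), pair(b, c))), pair(pair(pair(c, c), b), c))   [R4 at 2.1.2]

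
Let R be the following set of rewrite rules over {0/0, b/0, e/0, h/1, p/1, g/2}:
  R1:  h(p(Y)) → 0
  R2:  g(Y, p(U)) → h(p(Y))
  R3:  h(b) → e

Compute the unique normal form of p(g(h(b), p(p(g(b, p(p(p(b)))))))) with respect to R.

1. p(g(h(b), p(p(g(b, p(p(p(b))))))))  →  p(h(p(h(b))))   [R2 at 1]
2. p(h(p(h(b))))  →  p(0)   [R1 at 1]

p(0)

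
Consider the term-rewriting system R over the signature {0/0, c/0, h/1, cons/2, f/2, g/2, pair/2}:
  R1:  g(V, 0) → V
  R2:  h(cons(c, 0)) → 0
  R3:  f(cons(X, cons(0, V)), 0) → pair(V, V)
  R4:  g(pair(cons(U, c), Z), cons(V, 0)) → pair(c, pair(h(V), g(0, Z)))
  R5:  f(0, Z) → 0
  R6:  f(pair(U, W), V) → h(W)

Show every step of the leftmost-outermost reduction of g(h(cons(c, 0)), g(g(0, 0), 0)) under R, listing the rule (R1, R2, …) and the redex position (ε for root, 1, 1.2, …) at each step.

0

1. g(h(cons(c, 0)), g(g(0, 0), 0))  →  g(0, g(g(0, 0), 0))   [R2 at 1]
2. g(0, g(g(0, 0), 0))  →  g(0, g(0, 0))   [R1 at 2]
3. g(0, g(0, 0))  →  g(0, 0)   [R1 at 2]
4. g(0, 0)  →  0   [R1 at ε]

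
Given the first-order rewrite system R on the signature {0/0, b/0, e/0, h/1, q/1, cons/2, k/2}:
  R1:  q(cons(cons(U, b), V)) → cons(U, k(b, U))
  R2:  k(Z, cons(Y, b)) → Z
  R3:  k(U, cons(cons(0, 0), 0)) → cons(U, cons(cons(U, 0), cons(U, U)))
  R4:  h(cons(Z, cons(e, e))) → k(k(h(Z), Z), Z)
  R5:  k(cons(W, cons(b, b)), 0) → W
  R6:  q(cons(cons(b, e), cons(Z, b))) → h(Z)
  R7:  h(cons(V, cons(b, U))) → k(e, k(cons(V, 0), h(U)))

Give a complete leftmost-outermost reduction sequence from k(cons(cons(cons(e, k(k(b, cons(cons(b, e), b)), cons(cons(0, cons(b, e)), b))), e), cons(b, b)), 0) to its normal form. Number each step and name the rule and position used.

cons(cons(e, b), e)

1. k(cons(cons(cons(e, k(k(b, cons(cons(b, e), b)), cons(cons(0, cons(b, e)), b))), e), cons(b, b)), 0)  →  cons(cons(e, k(k(b, cons(cons(b, e), b)), cons(cons(0, cons(b, e)), b))), e)   [R5 at ε]
2. cons(cons(e, k(k(b, cons(cons(b, e), b)), cons(cons(0, cons(b, e)), b))), e)  →  cons(cons(e, k(b, cons(cons(b, e), b))), e)   [R2 at 1.2]
3. cons(cons(e, k(b, cons(cons(b, e), b))), e)  →  cons(cons(e, b), e)   [R2 at 1.2]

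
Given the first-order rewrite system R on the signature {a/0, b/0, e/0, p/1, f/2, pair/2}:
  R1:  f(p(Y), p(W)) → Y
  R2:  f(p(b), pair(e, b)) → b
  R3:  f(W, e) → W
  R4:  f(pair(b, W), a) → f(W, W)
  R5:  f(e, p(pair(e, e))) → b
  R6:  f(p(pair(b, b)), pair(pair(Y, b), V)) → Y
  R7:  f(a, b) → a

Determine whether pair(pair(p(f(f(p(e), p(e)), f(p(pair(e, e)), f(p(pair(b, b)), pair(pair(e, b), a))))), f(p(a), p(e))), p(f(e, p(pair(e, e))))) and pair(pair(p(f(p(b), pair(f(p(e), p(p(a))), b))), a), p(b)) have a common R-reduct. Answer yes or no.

Reduce t₁ = pair(pair(p(f(f(p(e), p(e)), f(p(pair(e, e)), f(p(pair(b, b)), pair(pair(e, b), a))))), f(p(a), p(e))), p(f(e, p(pair(e, e))))):
1. pair(pair(p(f(f(p(e), p(e)), f(p(pair(e, e)), f(p(pair(b, b)), pair(pair(e, b), a))))), f(p(a), p(e))), p(f(e, p(pair(e, e)))))  →  pair(pair(p(f(e, f(p(pair(e, e)), f(p(pair(b, b)), pair(pair(e, b), a))))), f(p(a), p(e))), p(f(e, p(pair(e, e)))))   [R1 at 1.1.1.1]
2. pair(pair(p(f(e, f(p(pair(e, e)), f(p(pair(b, b)), pair(pair(e, b), a))))), f(p(a), p(e))), p(f(e, p(pair(e, e)))))  →  pair(pair(p(f(e, f(p(pair(e, e)), e))), f(p(a), p(e))), p(f(e, p(pair(e, e)))))   [R6 at 1.1.1.2.2]
3. pair(pair(p(f(e, f(p(pair(e, e)), e))), f(p(a), p(e))), p(f(e, p(pair(e, e)))))  →  pair(pair(p(f(e, p(pair(e, e)))), f(p(a), p(e))), p(f(e, p(pair(e, e)))))   [R3 at 1.1.1.2]
4. pair(pair(p(f(e, p(pair(e, e)))), f(p(a), p(e))), p(f(e, p(pair(e, e)))))  →  pair(pair(p(b), f(p(a), p(e))), p(f(e, p(pair(e, e)))))   [R5 at 1.1.1]
5. pair(pair(p(b), f(p(a), p(e))), p(f(e, p(pair(e, e)))))  →  pair(pair(p(b), a), p(f(e, p(pair(e, e)))))   [R1 at 1.2]
6. pair(pair(p(b), a), p(f(e, p(pair(e, e)))))  →  pair(pair(p(b), a), p(b))   [R5 at 2.1]

Reduce t₂ = pair(pair(p(f(p(b), pair(f(p(e), p(p(a))), b))), a), p(b)):
1. pair(pair(p(f(p(b), pair(f(p(e), p(p(a))), b))), a), p(b))  →  pair(pair(p(f(p(b), pair(e, b))), a), p(b))   [R1 at 1.1.1.2.1]
2. pair(pair(p(f(p(b), pair(e, b))), a), p(b))  →  pair(pair(p(b), a), p(b))   [R2 at 1.1.1]

yes — NF(t₁) = pair(pair(p(b), a), p(b)), NF(t₂) = pair(pair(p(b), a), p(b))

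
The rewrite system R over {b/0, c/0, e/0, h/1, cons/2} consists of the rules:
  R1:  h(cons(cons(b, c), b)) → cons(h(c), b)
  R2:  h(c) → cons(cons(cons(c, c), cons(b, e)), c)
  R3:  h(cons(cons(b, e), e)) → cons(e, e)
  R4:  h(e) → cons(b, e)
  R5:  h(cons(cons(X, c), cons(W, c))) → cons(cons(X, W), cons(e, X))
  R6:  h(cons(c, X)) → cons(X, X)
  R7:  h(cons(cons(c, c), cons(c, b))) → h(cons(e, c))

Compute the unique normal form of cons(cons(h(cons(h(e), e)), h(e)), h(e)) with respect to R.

cons(cons(cons(e, e), cons(b, e)), cons(b, e))

1. cons(cons(h(cons(h(e), e)), h(e)), h(e))  →  cons(cons(h(cons(cons(b, e), e)), h(e)), h(e))   [R4 at 1.1.1.1]
2. cons(cons(h(cons(cons(b, e), e)), h(e)), h(e))  →  cons(cons(cons(e, e), h(e)), h(e))   [R3 at 1.1]
3. cons(cons(cons(e, e), h(e)), h(e))  →  cons(cons(cons(e, e), cons(b, e)), h(e))   [R4 at 1.2]
4. cons(cons(cons(e, e), cons(b, e)), h(e))  →  cons(cons(cons(e, e), cons(b, e)), cons(b, e))   [R4 at 2]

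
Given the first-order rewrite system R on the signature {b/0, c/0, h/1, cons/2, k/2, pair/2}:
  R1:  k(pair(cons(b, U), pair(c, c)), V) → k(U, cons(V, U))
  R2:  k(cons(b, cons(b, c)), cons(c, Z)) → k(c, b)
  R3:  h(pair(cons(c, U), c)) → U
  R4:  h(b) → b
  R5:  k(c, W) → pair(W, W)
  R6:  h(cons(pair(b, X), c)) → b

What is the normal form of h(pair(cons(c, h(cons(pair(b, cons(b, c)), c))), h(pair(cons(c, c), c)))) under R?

1. h(pair(cons(c, h(cons(pair(b, cons(b, c)), c))), h(pair(cons(c, c), c))))  →  h(pair(cons(c, b), h(pair(cons(c, c), c))))   [R6 at 1.1.2]
2. h(pair(cons(c, b), h(pair(cons(c, c), c))))  →  h(pair(cons(c, b), c))   [R3 at 1.2]
3. h(pair(cons(c, b), c))  →  b   [R3 at ε]

b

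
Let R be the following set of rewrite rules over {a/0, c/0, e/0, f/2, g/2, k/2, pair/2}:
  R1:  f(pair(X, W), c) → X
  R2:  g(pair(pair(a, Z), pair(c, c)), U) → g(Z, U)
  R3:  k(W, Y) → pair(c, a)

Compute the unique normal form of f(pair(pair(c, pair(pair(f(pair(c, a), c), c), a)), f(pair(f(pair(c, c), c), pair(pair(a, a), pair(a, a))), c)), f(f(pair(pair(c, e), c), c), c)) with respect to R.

pair(c, pair(pair(c, c), a))

1. f(pair(pair(c, pair(pair(f(pair(c, a), c), c), a)), f(pair(f(pair(c, c), c), pair(pair(a, a), pair(a, a))), c)), f(f(pair(pair(c, e), c), c), c))  →  f(pair(pair(c, pair(pair(c, c), a)), f(pair(f(pair(c, c), c), pair(pair(a, a), pair(a, a))), c)), f(f(pair(pair(c, e), c), c), c))   [R1 at 1.1.2.1.1]
2. f(pair(pair(c, pair(pair(c, c), a)), f(pair(f(pair(c, c), c), pair(pair(a, a), pair(a, a))), c)), f(f(pair(pair(c, e), c), c), c))  →  f(pair(pair(c, pair(pair(c, c), a)), f(pair(c, c), c)), f(f(pair(pair(c, e), c), c), c))   [R1 at 1.2]
3. f(pair(pair(c, pair(pair(c, c), a)), f(pair(c, c), c)), f(f(pair(pair(c, e), c), c), c))  →  f(pair(pair(c, pair(pair(c, c), a)), c), f(f(pair(pair(c, e), c), c), c))   [R1 at 1.2]
4. f(pair(pair(c, pair(pair(c, c), a)), c), f(f(pair(pair(c, e), c), c), c))  →  f(pair(pair(c, pair(pair(c, c), a)), c), f(pair(c, e), c))   [R1 at 2.1]
5. f(pair(pair(c, pair(pair(c, c), a)), c), f(pair(c, e), c))  →  f(pair(pair(c, pair(pair(c, c), a)), c), c)   [R1 at 2]
6. f(pair(pair(c, pair(pair(c, c), a)), c), c)  →  pair(c, pair(pair(c, c), a))   [R1 at ε]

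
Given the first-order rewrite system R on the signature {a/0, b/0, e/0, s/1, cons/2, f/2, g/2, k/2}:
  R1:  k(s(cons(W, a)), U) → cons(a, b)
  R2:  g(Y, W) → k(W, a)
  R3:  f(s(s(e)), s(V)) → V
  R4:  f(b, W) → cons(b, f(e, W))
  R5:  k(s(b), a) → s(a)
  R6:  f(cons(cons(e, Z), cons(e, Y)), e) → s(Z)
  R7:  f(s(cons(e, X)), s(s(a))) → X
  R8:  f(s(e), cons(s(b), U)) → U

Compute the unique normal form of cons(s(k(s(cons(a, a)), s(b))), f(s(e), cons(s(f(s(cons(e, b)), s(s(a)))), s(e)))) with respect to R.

1. cons(s(k(s(cons(a, a)), s(b))), f(s(e), cons(s(f(s(cons(e, b)), s(s(a)))), s(e))))  →  cons(s(cons(a, b)), f(s(e), cons(s(f(s(cons(e, b)), s(s(a)))), s(e))))   [R1 at 1.1]
2. cons(s(cons(a, b)), f(s(e), cons(s(f(s(cons(e, b)), s(s(a)))), s(e))))  →  cons(s(cons(a, b)), f(s(e), cons(s(b), s(e))))   [R7 at 2.2.1.1]
3. cons(s(cons(a, b)), f(s(e), cons(s(b), s(e))))  →  cons(s(cons(a, b)), s(e))   [R8 at 2]

cons(s(cons(a, b)), s(e))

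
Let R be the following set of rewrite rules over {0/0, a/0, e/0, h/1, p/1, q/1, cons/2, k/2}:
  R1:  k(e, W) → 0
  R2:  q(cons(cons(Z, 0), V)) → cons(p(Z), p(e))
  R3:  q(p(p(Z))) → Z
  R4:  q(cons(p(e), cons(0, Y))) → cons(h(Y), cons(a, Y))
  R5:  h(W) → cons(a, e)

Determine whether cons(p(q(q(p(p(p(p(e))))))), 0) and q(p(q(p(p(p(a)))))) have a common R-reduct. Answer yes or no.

Reduce t₁ = cons(p(q(q(p(p(p(p(e))))))), 0):
1. cons(p(q(q(p(p(p(p(e))))))), 0)  →  cons(p(q(p(p(e)))), 0)   [R3 at 1.1.1]
2. cons(p(q(p(p(e)))), 0)  →  cons(p(e), 0)   [R3 at 1.1]

Reduce t₂ = q(p(q(p(p(p(a)))))):
1. q(p(q(p(p(p(a))))))  →  q(p(p(a)))   [R3 at 1.1]
2. q(p(p(a)))  →  a   [R3 at ε]

no — NF(t₁) = cons(p(e), 0), NF(t₂) = a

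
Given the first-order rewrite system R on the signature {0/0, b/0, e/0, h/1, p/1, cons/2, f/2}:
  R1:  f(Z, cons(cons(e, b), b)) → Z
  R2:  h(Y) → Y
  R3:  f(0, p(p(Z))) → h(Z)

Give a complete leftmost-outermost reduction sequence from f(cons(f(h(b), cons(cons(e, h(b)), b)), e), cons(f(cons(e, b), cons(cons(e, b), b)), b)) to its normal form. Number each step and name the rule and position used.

cons(b, e)

1. f(cons(f(h(b), cons(cons(e, h(b)), b)), e), cons(f(cons(e, b), cons(cons(e, b), b)), b))  →  f(cons(f(b, cons(cons(e, h(b)), b)), e), cons(f(cons(e, b), cons(cons(e, b), b)), b))   [R2 at 1.1.1]
2. f(cons(f(b, cons(cons(e, h(b)), b)), e), cons(f(cons(e, b), cons(cons(e, b), b)), b))  →  f(cons(f(b, cons(cons(e, b), b)), e), cons(f(cons(e, b), cons(cons(e, b), b)), b))   [R2 at 1.1.2.1.2]
3. f(cons(f(b, cons(cons(e, b), b)), e), cons(f(cons(e, b), cons(cons(e, b), b)), b))  →  f(cons(b, e), cons(f(cons(e, b), cons(cons(e, b), b)), b))   [R1 at 1.1]
4. f(cons(b, e), cons(f(cons(e, b), cons(cons(e, b), b)), b))  →  f(cons(b, e), cons(cons(e, b), b))   [R1 at 2.1]
5. f(cons(b, e), cons(cons(e, b), b))  →  cons(b, e)   [R1 at ε]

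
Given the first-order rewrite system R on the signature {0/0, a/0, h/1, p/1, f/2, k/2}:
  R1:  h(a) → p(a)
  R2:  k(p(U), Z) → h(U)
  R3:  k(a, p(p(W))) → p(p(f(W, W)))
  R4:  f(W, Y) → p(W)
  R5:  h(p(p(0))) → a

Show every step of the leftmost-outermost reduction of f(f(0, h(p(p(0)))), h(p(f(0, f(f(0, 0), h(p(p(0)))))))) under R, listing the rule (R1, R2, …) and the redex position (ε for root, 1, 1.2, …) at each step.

1. f(f(0, h(p(p(0)))), h(p(f(0, f(f(0, 0), h(p(p(0))))))))  →  p(f(0, h(p(p(0)))))   [R4 at ε]
2. p(f(0, h(p(p(0)))))  →  p(p(0))   [R4 at 1]

p(p(0))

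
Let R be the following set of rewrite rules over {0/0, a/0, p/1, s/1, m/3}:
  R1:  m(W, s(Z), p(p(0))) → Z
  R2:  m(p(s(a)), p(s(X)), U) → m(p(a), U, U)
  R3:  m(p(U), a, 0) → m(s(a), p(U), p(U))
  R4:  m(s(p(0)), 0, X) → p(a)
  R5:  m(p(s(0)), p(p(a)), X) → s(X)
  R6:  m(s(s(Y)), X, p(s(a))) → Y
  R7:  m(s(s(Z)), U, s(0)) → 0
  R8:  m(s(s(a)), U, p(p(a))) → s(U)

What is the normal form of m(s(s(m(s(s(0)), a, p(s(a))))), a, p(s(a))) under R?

0

1. m(s(s(m(s(s(0)), a, p(s(a))))), a, p(s(a)))  →  m(s(s(0)), a, p(s(a)))   [R6 at ε]
2. m(s(s(0)), a, p(s(a)))  →  0   [R6 at ε]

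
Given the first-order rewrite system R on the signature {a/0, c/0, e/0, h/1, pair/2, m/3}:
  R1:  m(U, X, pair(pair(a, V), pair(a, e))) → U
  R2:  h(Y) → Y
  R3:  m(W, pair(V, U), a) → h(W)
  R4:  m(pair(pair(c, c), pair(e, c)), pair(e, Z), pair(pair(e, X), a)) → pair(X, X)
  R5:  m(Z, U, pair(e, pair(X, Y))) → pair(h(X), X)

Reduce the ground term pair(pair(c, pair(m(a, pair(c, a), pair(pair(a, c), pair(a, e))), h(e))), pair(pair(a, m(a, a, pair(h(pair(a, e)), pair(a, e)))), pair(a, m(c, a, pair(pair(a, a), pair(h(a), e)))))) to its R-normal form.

1. pair(pair(c, pair(m(a, pair(c, a), pair(pair(a, c), pair(a, e))), h(e))), pair(pair(a, m(a, a, pair(h(pair(a, e)), pair(a, e)))), pair(a, m(c, a, pair(pair(a, a), pair(h(a), e))))))  →  pair(pair(c, pair(a, h(e))), pair(pair(a, m(a, a, pair(h(pair(a, e)), pair(a, e)))), pair(a, m(c, a, pair(pair(a, a), pair(h(a), e))))))   [R1 at 1.2.1]
2. pair(pair(c, pair(a, h(e))), pair(pair(a, m(a, a, pair(h(pair(a, e)), pair(a, e)))), pair(a, m(c, a, pair(pair(a, a), pair(h(a), e))))))  →  pair(pair(c, pair(a, e)), pair(pair(a, m(a, a, pair(h(pair(a, e)), pair(a, e)))), pair(a, m(c, a, pair(pair(a, a), pair(h(a), e))))))   [R2 at 1.2.2]
3. pair(pair(c, pair(a, e)), pair(pair(a, m(a, a, pair(h(pair(a, e)), pair(a, e)))), pair(a, m(c, a, pair(pair(a, a), pair(h(a), e))))))  →  pair(pair(c, pair(a, e)), pair(pair(a, m(a, a, pair(pair(a, e), pair(a, e)))), pair(a, m(c, a, pair(pair(a, a), pair(h(a), e))))))   [R2 at 2.1.2.3.1]
4. pair(pair(c, pair(a, e)), pair(pair(a, m(a, a, pair(pair(a, e), pair(a, e)))), pair(a, m(c, a, pair(pair(a, a), pair(h(a), e))))))  →  pair(pair(c, pair(a, e)), pair(pair(a, a), pair(a, m(c, a, pair(pair(a, a), pair(h(a), e))))))   [R1 at 2.1.2]
5. pair(pair(c, pair(a, e)), pair(pair(a, a), pair(a, m(c, a, pair(pair(a, a), pair(h(a), e))))))  →  pair(pair(c, pair(a, e)), pair(pair(a, a), pair(a, m(c, a, pair(pair(a, a), pair(a, e))))))   [R2 at 2.2.2.3.2.1]
6. pair(pair(c, pair(a, e)), pair(pair(a, a), pair(a, m(c, a, pair(pair(a, a), pair(a, e))))))  →  pair(pair(c, pair(a, e)), pair(pair(a, a), pair(a, c)))   [R1 at 2.2.2]

pair(pair(c, pair(a, e)), pair(pair(a, a), pair(a, c)))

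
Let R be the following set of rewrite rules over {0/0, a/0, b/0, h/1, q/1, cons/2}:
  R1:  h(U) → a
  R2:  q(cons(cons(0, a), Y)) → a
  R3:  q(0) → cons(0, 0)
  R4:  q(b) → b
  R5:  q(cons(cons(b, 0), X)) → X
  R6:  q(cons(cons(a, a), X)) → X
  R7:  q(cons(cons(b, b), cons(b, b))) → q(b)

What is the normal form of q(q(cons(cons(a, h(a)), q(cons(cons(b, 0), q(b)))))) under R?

b

1. q(q(cons(cons(a, h(a)), q(cons(cons(b, 0), q(b))))))  →  q(q(cons(cons(a, a), q(cons(cons(b, 0), q(b))))))   [R1 at 1.1.1.2]
2. q(q(cons(cons(a, a), q(cons(cons(b, 0), q(b))))))  →  q(q(cons(cons(b, 0), q(b))))   [R6 at 1]
3. q(q(cons(cons(b, 0), q(b))))  →  q(q(b))   [R5 at 1]
4. q(q(b))  →  q(b)   [R4 at 1]
5. q(b)  →  b   [R4 at ε]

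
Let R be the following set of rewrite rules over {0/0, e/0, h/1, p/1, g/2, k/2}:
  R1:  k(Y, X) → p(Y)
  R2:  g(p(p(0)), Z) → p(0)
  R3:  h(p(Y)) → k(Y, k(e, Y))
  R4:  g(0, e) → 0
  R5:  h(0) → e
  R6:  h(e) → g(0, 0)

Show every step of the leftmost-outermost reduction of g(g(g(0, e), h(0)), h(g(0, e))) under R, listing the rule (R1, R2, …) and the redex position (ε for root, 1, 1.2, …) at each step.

1. g(g(g(0, e), h(0)), h(g(0, e)))  →  g(g(0, h(0)), h(g(0, e)))   [R4 at 1.1]
2. g(g(0, h(0)), h(g(0, e)))  →  g(g(0, e), h(g(0, e)))   [R5 at 1.2]
3. g(g(0, e), h(g(0, e)))  →  g(0, h(g(0, e)))   [R4 at 1]
4. g(0, h(g(0, e)))  →  g(0, h(0))   [R4 at 2.1]
5. g(0, h(0))  →  g(0, e)   [R5 at 2]
6. g(0, e)  →  0   [R4 at ε]

0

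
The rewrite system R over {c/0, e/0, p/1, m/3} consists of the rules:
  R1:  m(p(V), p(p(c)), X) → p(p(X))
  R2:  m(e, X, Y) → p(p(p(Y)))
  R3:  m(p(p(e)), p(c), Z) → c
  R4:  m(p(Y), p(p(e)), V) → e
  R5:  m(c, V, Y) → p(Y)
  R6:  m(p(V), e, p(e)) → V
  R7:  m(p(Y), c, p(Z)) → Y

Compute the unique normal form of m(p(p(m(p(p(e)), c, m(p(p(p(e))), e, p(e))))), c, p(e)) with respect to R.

1. m(p(p(m(p(p(e)), c, m(p(p(p(e))), e, p(e))))), c, p(e))  →  p(m(p(p(e)), c, m(p(p(p(e))), e, p(e))))   [R7 at ε]
2. p(m(p(p(e)), c, m(p(p(p(e))), e, p(e))))  →  p(m(p(p(e)), c, p(p(e))))   [R6 at 1.3]
3. p(m(p(p(e)), c, p(p(e))))  →  p(p(e))   [R7 at 1]

p(p(e))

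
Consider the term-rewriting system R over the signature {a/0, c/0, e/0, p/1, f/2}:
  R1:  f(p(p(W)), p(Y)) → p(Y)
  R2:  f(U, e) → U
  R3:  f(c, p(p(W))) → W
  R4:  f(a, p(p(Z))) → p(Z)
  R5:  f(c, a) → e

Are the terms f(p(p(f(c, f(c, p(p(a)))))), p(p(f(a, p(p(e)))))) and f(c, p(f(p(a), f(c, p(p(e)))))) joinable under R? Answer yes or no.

no — NF(t₁) = p(p(p(e))), NF(t₂) = a

Reduce t₁ = f(p(p(f(c, f(c, p(p(a)))))), p(p(f(a, p(p(e)))))):
1. f(p(p(f(c, f(c, p(p(a)))))), p(p(f(a, p(p(e))))))  →  p(p(f(a, p(p(e)))))   [R1 at ε]
2. p(p(f(a, p(p(e)))))  →  p(p(p(e)))   [R4 at 1.1]

Reduce t₂ = f(c, p(f(p(a), f(c, p(p(e)))))):
1. f(c, p(f(p(a), f(c, p(p(e))))))  →  f(c, p(f(p(a), e)))   [R3 at 2.1.2]
2. f(c, p(f(p(a), e)))  →  f(c, p(p(a)))   [R2 at 2.1]
3. f(c, p(p(a)))  →  a   [R3 at ε]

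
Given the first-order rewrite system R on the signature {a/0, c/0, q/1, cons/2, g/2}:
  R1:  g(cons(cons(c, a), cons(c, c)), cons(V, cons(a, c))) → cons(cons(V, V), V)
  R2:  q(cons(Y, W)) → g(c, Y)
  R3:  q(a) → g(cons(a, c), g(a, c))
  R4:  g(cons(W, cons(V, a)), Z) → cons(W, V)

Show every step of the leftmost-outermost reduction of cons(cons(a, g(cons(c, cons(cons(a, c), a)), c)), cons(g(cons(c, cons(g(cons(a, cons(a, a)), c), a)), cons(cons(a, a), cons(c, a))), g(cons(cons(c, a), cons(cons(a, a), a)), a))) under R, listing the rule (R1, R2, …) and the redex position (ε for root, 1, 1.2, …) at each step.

cons(cons(a, cons(c, cons(a, c))), cons(cons(c, cons(a, a)), cons(cons(c, a), cons(a, a))))

1. cons(cons(a, g(cons(c, cons(cons(a, c), a)), c)), cons(g(cons(c, cons(g(cons(a, cons(a, a)), c), a)), cons(cons(a, a), cons(c, a))), g(cons(cons(c, a), cons(cons(a, a), a)), a)))  →  cons(cons(a, cons(c, cons(a, c))), cons(g(cons(c, cons(g(cons(a, cons(a, a)), c), a)), cons(cons(a, a), cons(c, a))), g(cons(cons(c, a), cons(cons(a, a), a)), a)))   [R4 at 1.2]
2. cons(cons(a, cons(c, cons(a, c))), cons(g(cons(c, cons(g(cons(a, cons(a, a)), c), a)), cons(cons(a, a), cons(c, a))), g(cons(cons(c, a), cons(cons(a, a), a)), a)))  →  cons(cons(a, cons(c, cons(a, c))), cons(cons(c, g(cons(a, cons(a, a)), c)), g(cons(cons(c, a), cons(cons(a, a), a)), a)))   [R4 at 2.1]
3. cons(cons(a, cons(c, cons(a, c))), cons(cons(c, g(cons(a, cons(a, a)), c)), g(cons(cons(c, a), cons(cons(a, a), a)), a)))  →  cons(cons(a, cons(c, cons(a, c))), cons(cons(c, cons(a, a)), g(cons(cons(c, a), cons(cons(a, a), a)), a)))   [R4 at 2.1.2]
4. cons(cons(a, cons(c, cons(a, c))), cons(cons(c, cons(a, a)), g(cons(cons(c, a), cons(cons(a, a), a)), a)))  →  cons(cons(a, cons(c, cons(a, c))), cons(cons(c, cons(a, a)), cons(cons(c, a), cons(a, a))))   [R4 at 2.2]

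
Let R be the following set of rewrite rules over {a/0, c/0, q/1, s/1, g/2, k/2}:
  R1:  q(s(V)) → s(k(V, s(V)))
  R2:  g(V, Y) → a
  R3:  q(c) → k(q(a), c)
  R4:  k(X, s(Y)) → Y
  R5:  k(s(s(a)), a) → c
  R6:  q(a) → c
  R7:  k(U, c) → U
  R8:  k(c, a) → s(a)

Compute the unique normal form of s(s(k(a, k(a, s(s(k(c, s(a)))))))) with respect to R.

s(s(a))

1. s(s(k(a, k(a, s(s(k(c, s(a))))))))  →  s(s(k(a, s(k(c, s(a))))))   [R4 at 1.1.2]
2. s(s(k(a, s(k(c, s(a))))))  →  s(s(k(c, s(a))))   [R4 at 1.1]
3. s(s(k(c, s(a))))  →  s(s(a))   [R4 at 1.1]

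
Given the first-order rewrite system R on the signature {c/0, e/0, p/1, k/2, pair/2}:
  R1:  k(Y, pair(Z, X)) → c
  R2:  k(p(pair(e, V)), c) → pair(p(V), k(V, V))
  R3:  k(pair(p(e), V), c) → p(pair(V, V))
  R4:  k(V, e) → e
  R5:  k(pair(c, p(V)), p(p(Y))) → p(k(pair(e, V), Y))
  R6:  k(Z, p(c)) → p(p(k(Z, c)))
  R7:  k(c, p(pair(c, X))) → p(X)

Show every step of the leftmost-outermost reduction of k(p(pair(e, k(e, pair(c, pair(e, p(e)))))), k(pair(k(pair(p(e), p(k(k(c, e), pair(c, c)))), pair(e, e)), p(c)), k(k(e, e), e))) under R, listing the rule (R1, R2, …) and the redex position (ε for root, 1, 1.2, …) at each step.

1. k(p(pair(e, k(e, pair(c, pair(e, p(e)))))), k(pair(k(pair(p(e), p(k(k(c, e), pair(c, c)))), pair(e, e)), p(c)), k(k(e, e), e)))  →  k(p(pair(e, c)), k(pair(k(pair(p(e), p(k(k(c, e), pair(c, c)))), pair(e, e)), p(c)), k(k(e, e), e)))   [R1 at 1.1.2]
2. k(p(pair(e, c)), k(pair(k(pair(p(e), p(k(k(c, e), pair(c, c)))), pair(e, e)), p(c)), k(k(e, e), e)))  →  k(p(pair(e, c)), k(pair(c, p(c)), k(k(e, e), e)))   [R1 at 2.1.1]
3. k(p(pair(e, c)), k(pair(c, p(c)), k(k(e, e), e)))  →  k(p(pair(e, c)), k(pair(c, p(c)), e))   [R4 at 2.2]
4. k(p(pair(e, c)), k(pair(c, p(c)), e))  →  k(p(pair(e, c)), e)   [R4 at 2]
5. k(p(pair(e, c)), e)  →  e   [R4 at ε]

e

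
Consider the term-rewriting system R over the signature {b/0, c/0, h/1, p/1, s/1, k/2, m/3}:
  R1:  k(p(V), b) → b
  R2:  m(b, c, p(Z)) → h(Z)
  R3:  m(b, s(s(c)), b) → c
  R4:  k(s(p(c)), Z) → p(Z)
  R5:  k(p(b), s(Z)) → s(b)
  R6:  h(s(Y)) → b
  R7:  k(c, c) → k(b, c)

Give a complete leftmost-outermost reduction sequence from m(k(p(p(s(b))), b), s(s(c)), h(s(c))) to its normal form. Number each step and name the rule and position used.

c

1. m(k(p(p(s(b))), b), s(s(c)), h(s(c)))  →  m(b, s(s(c)), h(s(c)))   [R1 at 1]
2. m(b, s(s(c)), h(s(c)))  →  m(b, s(s(c)), b)   [R6 at 3]
3. m(b, s(s(c)), b)  →  c   [R3 at ε]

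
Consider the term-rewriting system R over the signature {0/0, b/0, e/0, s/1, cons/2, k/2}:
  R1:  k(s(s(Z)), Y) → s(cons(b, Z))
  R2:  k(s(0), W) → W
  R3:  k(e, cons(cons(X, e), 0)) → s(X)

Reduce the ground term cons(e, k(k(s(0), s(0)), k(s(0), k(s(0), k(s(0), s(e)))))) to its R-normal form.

cons(e, s(e))

1. cons(e, k(k(s(0), s(0)), k(s(0), k(s(0), k(s(0), s(e))))))  →  cons(e, k(s(0), k(s(0), k(s(0), k(s(0), s(e))))))   [R2 at 2.1]
2. cons(e, k(s(0), k(s(0), k(s(0), k(s(0), s(e))))))  →  cons(e, k(s(0), k(s(0), k(s(0), s(e)))))   [R2 at 2]
3. cons(e, k(s(0), k(s(0), k(s(0), s(e)))))  →  cons(e, k(s(0), k(s(0), s(e))))   [R2 at 2]
4. cons(e, k(s(0), k(s(0), s(e))))  →  cons(e, k(s(0), s(e)))   [R2 at 2]
5. cons(e, k(s(0), s(e)))  →  cons(e, s(e))   [R2 at 2]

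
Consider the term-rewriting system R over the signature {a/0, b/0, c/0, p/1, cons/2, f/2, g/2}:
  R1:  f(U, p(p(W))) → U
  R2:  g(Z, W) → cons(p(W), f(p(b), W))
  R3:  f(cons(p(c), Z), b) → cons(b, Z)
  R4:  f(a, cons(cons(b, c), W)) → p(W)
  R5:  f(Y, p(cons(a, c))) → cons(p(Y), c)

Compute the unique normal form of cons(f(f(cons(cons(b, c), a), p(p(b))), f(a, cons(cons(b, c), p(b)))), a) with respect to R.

cons(cons(cons(b, c), a), a)

1. cons(f(f(cons(cons(b, c), a), p(p(b))), f(a, cons(cons(b, c), p(b)))), a)  →  cons(f(cons(cons(b, c), a), f(a, cons(cons(b, c), p(b)))), a)   [R1 at 1.1]
2. cons(f(cons(cons(b, c), a), f(a, cons(cons(b, c), p(b)))), a)  →  cons(f(cons(cons(b, c), a), p(p(b))), a)   [R4 at 1.2]
3. cons(f(cons(cons(b, c), a), p(p(b))), a)  →  cons(cons(cons(b, c), a), a)   [R1 at 1]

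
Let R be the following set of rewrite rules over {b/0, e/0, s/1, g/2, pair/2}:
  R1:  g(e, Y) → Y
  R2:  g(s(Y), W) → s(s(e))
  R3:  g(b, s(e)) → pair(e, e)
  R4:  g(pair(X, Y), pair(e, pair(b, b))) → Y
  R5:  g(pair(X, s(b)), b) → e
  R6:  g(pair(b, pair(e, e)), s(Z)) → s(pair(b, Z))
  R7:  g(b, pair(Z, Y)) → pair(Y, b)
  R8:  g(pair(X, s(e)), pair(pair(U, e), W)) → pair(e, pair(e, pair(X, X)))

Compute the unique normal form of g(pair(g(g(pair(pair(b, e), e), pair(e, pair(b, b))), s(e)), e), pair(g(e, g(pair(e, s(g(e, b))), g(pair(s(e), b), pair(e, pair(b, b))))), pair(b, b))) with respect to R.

1. g(pair(g(g(pair(pair(b, e), e), pair(e, pair(b, b))), s(e)), e), pair(g(e, g(pair(e, s(g(e, b))), g(pair(s(e), b), pair(e, pair(b, b))))), pair(b, b)))  →  g(pair(g(e, s(e)), e), pair(g(e, g(pair(e, s(g(e, b))), g(pair(s(e), b), pair(e, pair(b, b))))), pair(b, b)))   [R4 at 1.1.1]
2. g(pair(g(e, s(e)), e), pair(g(e, g(pair(e, s(g(e, b))), g(pair(s(e), b), pair(e, pair(b, b))))), pair(b, b)))  →  g(pair(s(e), e), pair(g(e, g(pair(e, s(g(e, b))), g(pair(s(e), b), pair(e, pair(b, b))))), pair(b, b)))   [R1 at 1.1]
3. g(pair(s(e), e), pair(g(e, g(pair(e, s(g(e, b))), g(pair(s(e), b), pair(e, pair(b, b))))), pair(b, b)))  →  g(pair(s(e), e), pair(g(pair(e, s(g(e, b))), g(pair(s(e), b), pair(e, pair(b, b)))), pair(b, b)))   [R1 at 2.1]
4. g(pair(s(e), e), pair(g(pair(e, s(g(e, b))), g(pair(s(e), b), pair(e, pair(b, b)))), pair(b, b)))  →  g(pair(s(e), e), pair(g(pair(e, s(b)), g(pair(s(e), b), pair(e, pair(b, b)))), pair(b, b)))   [R1 at 2.1.1.2.1]
5. g(pair(s(e), e), pair(g(pair(e, s(b)), g(pair(s(e), b), pair(e, pair(b, b)))), pair(b, b)))  →  g(pair(s(e), e), pair(g(pair(e, s(b)), b), pair(b, b)))   [R4 at 2.1.2]
6. g(pair(s(e), e), pair(g(pair(e, s(b)), b), pair(b, b)))  →  g(pair(s(e), e), pair(e, pair(b, b)))   [R5 at 2.1]
7. g(pair(s(e), e), pair(e, pair(b, b)))  →  e   [R4 at ε]

e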